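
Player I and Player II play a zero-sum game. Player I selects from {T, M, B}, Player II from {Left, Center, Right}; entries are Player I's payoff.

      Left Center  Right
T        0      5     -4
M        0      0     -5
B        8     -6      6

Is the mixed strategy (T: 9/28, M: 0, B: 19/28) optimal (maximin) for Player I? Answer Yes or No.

No

Against Left this mix gives (9/28)·0 + (19/28)·8 = 38/7.
Against Center this mix gives (9/28)·5 + (19/28)·(-6) = -69/28.
Against Right this mix gives (9/28)·(-4) + (19/28)·6 = 39/14.
Player II will play Center, holding Player I to -69/28. Shifting weight toward the row that does better against Center would raise this floor (the equalizing mix achieves 2/7 against both Center and Right), so the proposed strategy is not optimal.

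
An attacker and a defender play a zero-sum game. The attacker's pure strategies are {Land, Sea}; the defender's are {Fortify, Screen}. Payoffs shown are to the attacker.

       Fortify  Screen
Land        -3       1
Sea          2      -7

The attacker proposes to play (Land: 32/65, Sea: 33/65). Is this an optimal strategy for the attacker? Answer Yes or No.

No

Against Fortify this mix gives (32/65)·(-3) + (33/65)·2 = -6/13.
Against Screen this mix gives (32/65)·1 + (33/65)·(-7) = -199/65.
The defender will play Screen, holding the attacker to -199/65. Shifting weight toward the row that does better against Screen would raise this floor (the equalizing mix achieves -19/13 against both Screen and Fortify), so the proposed strategy is not optimal.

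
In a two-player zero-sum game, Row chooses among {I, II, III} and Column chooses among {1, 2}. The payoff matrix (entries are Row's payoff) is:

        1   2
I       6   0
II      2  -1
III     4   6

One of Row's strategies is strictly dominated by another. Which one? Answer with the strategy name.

I gives a strictly higher payoff than II against every column: 6 > 2, 0 > -1.
So II is strictly dominated and Row never plays it.

II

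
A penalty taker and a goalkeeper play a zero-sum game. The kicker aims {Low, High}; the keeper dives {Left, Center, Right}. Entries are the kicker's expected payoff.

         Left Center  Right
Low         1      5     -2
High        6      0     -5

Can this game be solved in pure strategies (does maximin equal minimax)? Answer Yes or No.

Yes

Row minima: Low → -2, High → -5; maximin = -2.
Column maxima: Left → 6, Center → 5, Right → -2; minimax = -2.
maximin = minimax = -2, so a saddle point exists.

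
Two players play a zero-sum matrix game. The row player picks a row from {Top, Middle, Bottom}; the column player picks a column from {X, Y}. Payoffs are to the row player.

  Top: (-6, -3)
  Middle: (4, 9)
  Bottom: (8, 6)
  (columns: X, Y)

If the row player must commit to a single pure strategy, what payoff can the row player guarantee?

Row minima: Top → -6, Middle → 4, Bottom → 6.
The best of these is 6.

6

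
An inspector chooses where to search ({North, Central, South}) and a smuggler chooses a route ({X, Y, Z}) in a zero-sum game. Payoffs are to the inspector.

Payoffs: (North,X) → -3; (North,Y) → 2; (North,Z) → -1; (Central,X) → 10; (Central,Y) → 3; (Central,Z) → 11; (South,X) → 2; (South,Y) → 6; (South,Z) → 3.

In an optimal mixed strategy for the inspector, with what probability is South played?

7/11

Row minima: North → -3, Central → 3, South → 2; maximin = 3.
Column maxima: X → 10, Y → 6, Z → 11; minimax = 6.
3 ≠ 6, so there is no saddle point; optimal play is mixed.
North is strictly dominated by Central, so the inspector never plays it.
Z is strictly dominated by X (it gives the inspector strictly more in every row), so the smuggler never plays it.
On the remaining 2×2 (Central, South vs X, Y):
Let the inspector play Central with probability p. Expected payoff against X: 10p + 2(1−p) = 8p + 2; against Y: 3p + 6(1−p) = −3p + 6.
Setting these equal: 8p + 2 = −3p + 6 ⇒ 11p = 4 ⇒ p = 4/11, and the value is (8)·(4/11) + 2 = 54/11.
For the smuggler: with q = P(X), equating Central's and South's payoffs gives 7q + 3 = −4q + 6 ⇒ q = 3/11.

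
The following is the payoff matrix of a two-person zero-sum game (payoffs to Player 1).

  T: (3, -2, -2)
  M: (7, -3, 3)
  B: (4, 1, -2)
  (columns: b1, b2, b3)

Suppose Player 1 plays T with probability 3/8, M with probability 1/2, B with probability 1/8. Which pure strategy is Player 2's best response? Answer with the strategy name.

b2

If Player 2 plays b1, Player 1's expected payoff is (3/8)·3 + (1/2)·7 + (1/8)·4 = 41/8.
If Player 2 plays b2, Player 1's expected payoff is (3/8)·(-2) + (1/2)·(-3) + (1/8)·1 = -17/8.
If Player 2 plays b3, Player 1's expected payoff is (3/8)·(-2) + (1/2)·3 + (1/8)·(-2) = 1/2.
Player 2 minimizes Player 1's payoff; the smallest is -17/8, so the best response is b2.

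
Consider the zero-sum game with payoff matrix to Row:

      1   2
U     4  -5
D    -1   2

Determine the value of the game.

1/4

Row minima: U → -5, D → -1; maximin = -1.
Column maxima: 1 → 4, 2 → 2; minimax = 2.
-1 ≠ 2, so there is no saddle point; optimal play is mixed.
Let Row play U with probability p. Expected payoff against 1: 4p + (-1)(1−p) = 5p − 1; against 2: (-5)p + 2(1−p) = −7p + 2.
Setting these equal: 5p − 1 = −7p + 2 ⇒ 12p = 3 ⇒ p = 1/4, and the value is (5)·(1/4) − 1 = 1/4.
For Column: with q = P(1), equating U's and D's payoffs gives 9q − 5 = −3q + 2 ⇒ q = 7/12.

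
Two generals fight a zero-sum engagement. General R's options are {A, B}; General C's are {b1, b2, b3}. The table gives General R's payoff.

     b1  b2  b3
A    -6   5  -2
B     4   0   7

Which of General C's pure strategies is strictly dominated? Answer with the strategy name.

b1 holds General R's payoff strictly below b3 in every row: -6 < -2, 4 < 7.
So b3 is strictly dominated for General C.

b3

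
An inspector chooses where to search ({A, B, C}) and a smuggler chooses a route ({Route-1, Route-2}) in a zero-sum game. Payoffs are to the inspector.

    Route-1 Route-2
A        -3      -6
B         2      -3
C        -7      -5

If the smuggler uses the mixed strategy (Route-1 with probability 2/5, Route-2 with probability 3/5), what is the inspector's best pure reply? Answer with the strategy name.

Expected payoff of A: (2/5)·(-3) + (3/5)·(-6) = -24/5.
Expected payoff of B: (2/5)·2 + (3/5)·(-3) = -1.
Expected payoff of C: (2/5)·(-7) + (3/5)·(-5) = -29/5.
The largest is -1, so the inspector's best response is B.

B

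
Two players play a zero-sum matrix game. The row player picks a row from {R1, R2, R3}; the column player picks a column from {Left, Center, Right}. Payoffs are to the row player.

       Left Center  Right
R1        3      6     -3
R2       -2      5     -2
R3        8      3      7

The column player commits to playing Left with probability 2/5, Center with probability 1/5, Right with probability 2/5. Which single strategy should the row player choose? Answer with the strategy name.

R3

Expected payoff of R1: (2/5)·3 + (1/5)·6 + (2/5)·(-3) = 6/5.
Expected payoff of R2: (2/5)·(-2) + (1/5)·5 + (2/5)·(-2) = -3/5.
Expected payoff of R3: (2/5)·8 + (1/5)·3 + (2/5)·7 = 33/5.
The largest is 33/5, so the row player's best response is R3.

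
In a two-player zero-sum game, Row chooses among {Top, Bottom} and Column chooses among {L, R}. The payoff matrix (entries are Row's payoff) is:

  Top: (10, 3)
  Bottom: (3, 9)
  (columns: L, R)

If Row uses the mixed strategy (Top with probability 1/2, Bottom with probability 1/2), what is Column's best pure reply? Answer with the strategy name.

If Column plays L, Row's expected payoff is (1/2)·10 + (1/2)·3 = 13/2.
If Column plays R, Row's expected payoff is (1/2)·3 + (1/2)·9 = 6.
Column minimizes Row's payoff; the smallest is 6, so the best response is R.

R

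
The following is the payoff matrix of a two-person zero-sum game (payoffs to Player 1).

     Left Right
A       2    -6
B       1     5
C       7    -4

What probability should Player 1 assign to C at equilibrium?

4/15

Row minima: A → -6, B → 1, C → -4; maximin = 1.
Column maxima: Left → 7, Right → 5; minimax = 5.
1 ≠ 5, so there is no saddle point; optimal play is mixed.
A is strictly dominated by C, so Player 1 never plays it.
On the remaining 2×2 (B, C vs Left, Right):
Let Player 1 play B with probability p. Expected payoff against Left: 1p + 7(1−p) = −6p + 7; against Right: 5p + (-4)(1−p) = 9p − 4.
Setting these equal: −6p + 7 = 9p − 4 ⇒ −15p = -11 ⇒ p = 11/15, and the value is (-6)·(11/15) + 7 = 13/5.
For Player 2: with q = P(Left), equating B's and C's payoffs gives −4q + 5 = 11q − 4 ⇒ q = 3/5.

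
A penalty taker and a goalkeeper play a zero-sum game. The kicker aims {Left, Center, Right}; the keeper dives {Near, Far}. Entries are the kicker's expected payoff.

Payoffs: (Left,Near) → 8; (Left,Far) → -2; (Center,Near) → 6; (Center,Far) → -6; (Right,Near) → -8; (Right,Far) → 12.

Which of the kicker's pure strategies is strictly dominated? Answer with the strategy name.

Left gives a strictly higher payoff than Center against every column: 8 > 6, -2 > -6.
So Center is strictly dominated and the kicker never plays it.

Center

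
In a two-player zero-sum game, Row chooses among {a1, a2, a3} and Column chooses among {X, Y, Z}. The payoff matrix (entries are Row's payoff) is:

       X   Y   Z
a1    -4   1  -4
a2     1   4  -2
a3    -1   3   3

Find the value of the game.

Row minima: a1 → -4, a2 → -2, a3 → -1; maximin = -1.
Column maxima: X → 1, Y → 4, Z → 3; minimax = 1.
-1 ≠ 1, so there is no saddle point; optimal play is mixed.
a1 is strictly dominated by a2, so Row never plays it.
Y is strictly dominated by X (it gives Row strictly more in every row), so Column never plays it.
On the remaining 2×2 (a2, a3 vs X, Z):
Let Row play a2 with probability p. Expected payoff against X: 1p + (-1)(1−p) = 2p − 1; against Z: (-2)p + 3(1−p) = −5p + 3.
Setting these equal: 2p − 1 = −5p + 3 ⇒ 7p = 4 ⇒ p = 4/7, and the value is (2)·(4/7) − 1 = 1/7.
For Column: with q = P(X), equating a2's and a3's payoffs gives 3q − 2 = −4q + 3 ⇒ q = 5/7.

1/7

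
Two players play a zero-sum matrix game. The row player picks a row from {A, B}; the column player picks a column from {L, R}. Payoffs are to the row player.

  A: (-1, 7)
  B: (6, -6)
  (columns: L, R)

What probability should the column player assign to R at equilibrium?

Row minima: A → -1, B → -6; maximin = -1.
Column maxima: L → 6, R → 7; minimax = 6.
-1 ≠ 6, so there is no saddle point; optimal play is mixed.
Let the row player play A with probability p. Expected payoff against L: (-1)p + 6(1−p) = −7p + 6; against R: 7p + (-6)(1−p) = 13p − 6.
Setting these equal: −7p + 6 = 13p − 6 ⇒ −20p = -12 ⇒ p = 3/5, and the value is (-7)·(3/5) + 6 = 9/5.
For the column player: with q = P(L), equating A's and B's payoffs gives −8q + 7 = 12q − 6 ⇒ q = 13/20.

7/20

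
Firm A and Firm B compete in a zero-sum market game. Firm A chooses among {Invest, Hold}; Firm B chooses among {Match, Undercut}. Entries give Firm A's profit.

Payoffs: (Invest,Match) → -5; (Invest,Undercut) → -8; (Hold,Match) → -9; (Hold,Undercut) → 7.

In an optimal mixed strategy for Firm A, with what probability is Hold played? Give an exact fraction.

Row minima: Invest → -8, Hold → -9; maximin = -8.
Column maxima: Match → -5, Undercut → 7; minimax = -5.
-8 ≠ -5, so there is no saddle point; optimal play is mixed.
Let Firm A play Invest with probability p. Expected payoff against Match: (-5)p + (-9)(1−p) = 4p − 9; against Undercut: (-8)p + 7(1−p) = −15p + 7.
Setting these equal: 4p − 9 = −15p + 7 ⇒ 19p = 16 ⇒ p = 16/19, and the value is (4)·(16/19) − 9 = -107/19.
For Firm B: with q = P(Match), equating Invest's and Hold's payoffs gives 3q − 8 = −16q + 7 ⇒ q = 15/19.

3/19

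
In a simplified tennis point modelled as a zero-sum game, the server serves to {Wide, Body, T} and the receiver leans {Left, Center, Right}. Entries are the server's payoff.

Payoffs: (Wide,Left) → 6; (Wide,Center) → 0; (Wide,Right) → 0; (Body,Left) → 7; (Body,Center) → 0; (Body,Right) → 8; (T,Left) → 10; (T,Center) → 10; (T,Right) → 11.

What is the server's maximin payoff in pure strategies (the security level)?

10

Row minima: Wide → 0, Body → 0, T → 10.
The best of these is 10.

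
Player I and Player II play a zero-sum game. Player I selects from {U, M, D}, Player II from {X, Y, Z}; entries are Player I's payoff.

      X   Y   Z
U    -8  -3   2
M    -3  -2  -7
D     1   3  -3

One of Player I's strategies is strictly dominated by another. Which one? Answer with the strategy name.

D gives a strictly higher payoff than M against every column: 1 > -3, 3 > -2, -3 > -7.
So M is strictly dominated and Player I never plays it.

M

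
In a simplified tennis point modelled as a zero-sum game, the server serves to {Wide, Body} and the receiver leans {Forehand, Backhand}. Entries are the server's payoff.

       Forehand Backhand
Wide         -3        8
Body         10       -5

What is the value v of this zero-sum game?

Row minima: Wide → -3, Body → -5; maximin = -3.
Column maxima: Forehand → 10, Backhand → 8; minimax = 8.
-3 ≠ 8, so there is no saddle point; optimal play is mixed.
Let the server play Wide with probability p. Expected payoff against Forehand: (-3)p + 10(1−p) = −13p + 10; against Backhand: 8p + (-5)(1−p) = 13p − 5.
Setting these equal: −13p + 10 = 13p − 5 ⇒ −26p = -15 ⇒ p = 15/26, and the value is (-13)·(15/26) + 10 = 5/2.
For the receiver: with q = P(Forehand), equating Wide's and Body's payoffs gives −11q + 8 = 15q − 5 ⇒ q = 1/2.

5/2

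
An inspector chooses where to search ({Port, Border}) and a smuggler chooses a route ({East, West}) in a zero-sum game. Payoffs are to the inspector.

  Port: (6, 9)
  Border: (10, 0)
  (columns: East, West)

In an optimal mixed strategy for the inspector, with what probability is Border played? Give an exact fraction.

3/13

Row minima: Port → 6, Border → 0; maximin = 6.
Column maxima: East → 10, West → 9; minimax = 9.
6 ≠ 9, so there is no saddle point; optimal play is mixed.
Let the inspector play Port with probability p. Expected payoff against East: 6p + 10(1−p) = −4p + 10; against West: 9p + 0(1−p) = 9p.
Setting these equal: −4p + 10 = 9p ⇒ −13p = -10 ⇒ p = 10/13, and the value is (-4)·(10/13) + 10 = 90/13.
For the smuggler: with q = P(East), equating Port's and Border's payoffs gives −3q + 9 = 10q ⇒ q = 9/13.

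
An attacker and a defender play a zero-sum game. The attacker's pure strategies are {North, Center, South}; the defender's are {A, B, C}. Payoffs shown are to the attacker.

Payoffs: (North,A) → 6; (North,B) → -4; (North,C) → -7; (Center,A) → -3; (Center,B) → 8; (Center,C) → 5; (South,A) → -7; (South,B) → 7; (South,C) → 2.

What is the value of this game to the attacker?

Row minima: North → -7, Center → -3, South → -7; maximin = -3.
Column maxima: A → 6, B → 8, C → 5; minimax = 5.
-3 ≠ 5, so there is no saddle point; optimal play is mixed.
South is strictly dominated by Center, so the attacker never plays it.
B is strictly dominated by C (it gives the attacker strictly more in every row), so the defender never plays it.
On the remaining 2×2 (North, Center vs A, C):
Let the attacker play North with probability p. Expected payoff against A: 6p + (-3)(1−p) = 9p − 3; against C: (-7)p + 5(1−p) = −12p + 5.
Setting these equal: 9p − 3 = −12p + 5 ⇒ 21p = 8 ⇒ p = 8/21, and the value is (9)·(8/21) − 3 = 3/7.
For the defender: with q = P(A), equating North's and Center's payoffs gives 13q − 7 = −8q + 5 ⇒ q = 4/7.

3/7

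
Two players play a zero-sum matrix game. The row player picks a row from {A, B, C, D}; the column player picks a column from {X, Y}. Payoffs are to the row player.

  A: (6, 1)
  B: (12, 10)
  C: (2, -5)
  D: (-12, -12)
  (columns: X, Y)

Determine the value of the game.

10

Row minima: A → 1, B → 10, C → -5, D → -12; maximin = 10.
Column maxima: X → 12, Y → 10; minimax = 10.
Since maximin = minimax = 10, there is a saddle point and the value is 10.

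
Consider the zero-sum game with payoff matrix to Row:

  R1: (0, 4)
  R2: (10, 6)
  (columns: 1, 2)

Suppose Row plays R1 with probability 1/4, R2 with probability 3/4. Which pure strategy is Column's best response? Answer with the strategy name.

If Column plays 1, Row's expected payoff is (1/4)·0 + (3/4)·10 = 15/2.
If Column plays 2, Row's expected payoff is (1/4)·4 + (3/4)·6 = 11/2.
Column minimizes Row's payoff; the smallest is 11/2, so the best response is 2.

2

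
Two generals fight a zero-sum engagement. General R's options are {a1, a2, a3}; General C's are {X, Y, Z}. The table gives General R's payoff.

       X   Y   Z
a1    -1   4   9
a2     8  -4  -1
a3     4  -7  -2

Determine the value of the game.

Row minima: a1 → -1, a2 → -4, a3 → -7; maximin = -1.
Column maxima: X → 8, Y → 4, Z → 9; minimax = 4.
-1 ≠ 4, so there is no saddle point; optimal play is mixed.
a3 is strictly dominated by a2, so General R never plays it.
Z is strictly dominated by Y (it gives General R strictly more in every row), so General C never plays it.
On the remaining 2×2 (a1, a2 vs X, Y):
Let General R play a1 with probability p. Expected payoff against X: (-1)p + 8(1−p) = −9p + 8; against Y: 4p + (-4)(1−p) = 8p − 4.
Setting these equal: −9p + 8 = 8p − 4 ⇒ −17p = -12 ⇒ p = 12/17, and the value is (-9)·(12/17) + 8 = 28/17.
For General C: with q = P(X), equating a1's and a2's payoffs gives −5q + 4 = 12q − 4 ⇒ q = 8/17.

28/17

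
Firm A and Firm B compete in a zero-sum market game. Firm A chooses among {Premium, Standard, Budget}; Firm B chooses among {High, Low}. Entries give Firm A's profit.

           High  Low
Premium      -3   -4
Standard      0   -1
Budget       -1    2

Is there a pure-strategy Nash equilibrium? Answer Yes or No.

No

Row minima: Premium → -4, Standard → -1, Budget → -1; maximin = -1.
Column maxima: High → 0, Low → 2; minimax = 0.
-1 ≠ 0, so no pure-strategy equilibrium exists.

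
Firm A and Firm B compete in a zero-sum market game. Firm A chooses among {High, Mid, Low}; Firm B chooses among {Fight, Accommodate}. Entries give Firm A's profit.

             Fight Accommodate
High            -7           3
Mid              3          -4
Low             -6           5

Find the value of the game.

-1/2

Row minima: High → -7, Mid → -4, Low → -6; maximin = -4.
Column maxima: Fight → 3, Accommodate → 5; minimax = 3.
-4 ≠ 3, so there is no saddle point; optimal play is mixed.
High is strictly dominated by Low, so Firm A never plays it.
On the remaining 2×2 (Mid, Low vs Fight, Accommodate):
Let Firm A play Mid with probability p. Expected payoff against Fight: 3p + (-6)(1−p) = 9p − 6; against Accommodate: (-4)p + 5(1−p) = −9p + 5.
Setting these equal: 9p − 6 = −9p + 5 ⇒ 18p = 11 ⇒ p = 11/18, and the value is (9)·(11/18) − 6 = -1/2.
For Firm B: with q = P(Fight), equating Mid's and Low's payoffs gives 7q − 4 = −11q + 5 ⇒ q = 1/2.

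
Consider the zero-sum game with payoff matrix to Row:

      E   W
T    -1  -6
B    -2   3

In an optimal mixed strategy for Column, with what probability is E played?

9/10

Row minima: T → -6, B → -2; maximin = -2.
Column maxima: E → -1, W → 3; minimax = -1.
-2 ≠ -1, so there is no saddle point; optimal play is mixed.
Let Row play T with probability p. Expected payoff against E: (-1)p + (-2)(1−p) = p − 2; against W: (-6)p + 3(1−p) = −9p + 3.
Setting these equal: p − 2 = −9p + 3 ⇒ 10p = 5 ⇒ p = 1/2, and the value is (1)·(1/2) − 2 = -3/2.
For Column: with q = P(E), equating T's and B's payoffs gives 5q − 6 = −5q + 3 ⇒ q = 9/10.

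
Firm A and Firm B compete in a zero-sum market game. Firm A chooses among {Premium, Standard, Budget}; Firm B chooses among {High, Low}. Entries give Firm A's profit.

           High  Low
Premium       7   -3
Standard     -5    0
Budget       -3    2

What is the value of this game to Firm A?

Row minima: Premium → -3, Standard → -5, Budget → -3; maximin = -3.
Column maxima: High → 7, Low → 2; minimax = 2.
-3 ≠ 2, so there is no saddle point; optimal play is mixed.
Standard is strictly dominated by Budget, so Firm A never plays it.
On the remaining 2×2 (Premium, Budget vs High, Low):
Let Firm A play Premium with probability p. Expected payoff against High: 7p + (-3)(1−p) = 10p − 3; against Low: (-3)p + 2(1−p) = −5p + 2.
Setting these equal: 10p − 3 = −5p + 2 ⇒ 15p = 5 ⇒ p = 1/3, and the value is (10)·(1/3) − 3 = 1/3.
For Firm B: with q = P(High), equating Premium's and Budget's payoffs gives 10q − 3 = −5q + 2 ⇒ q = 1/3.

1/3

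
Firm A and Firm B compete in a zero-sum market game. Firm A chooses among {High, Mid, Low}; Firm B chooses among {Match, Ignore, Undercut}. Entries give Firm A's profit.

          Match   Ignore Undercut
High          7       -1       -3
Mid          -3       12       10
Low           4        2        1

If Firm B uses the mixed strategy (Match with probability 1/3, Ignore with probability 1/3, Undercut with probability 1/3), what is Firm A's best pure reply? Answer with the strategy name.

Mid

Expected payoff of High: (1/3)·7 + (1/3)·(-1) + (1/3)·(-3) = 1.
Expected payoff of Mid: (1/3)·(-3) + (1/3)·12 + (1/3)·10 = 19/3.
Expected payoff of Low: (1/3)·4 + (1/3)·2 + (1/3)·1 = 7/3.
The largest is 19/3, so Firm A's best response is Mid.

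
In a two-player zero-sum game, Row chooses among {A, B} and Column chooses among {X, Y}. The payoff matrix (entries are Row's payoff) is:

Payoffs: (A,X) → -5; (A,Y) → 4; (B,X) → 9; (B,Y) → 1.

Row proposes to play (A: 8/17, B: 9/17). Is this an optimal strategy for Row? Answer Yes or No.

Against X this mix gives (8/17)·(-5) + (9/17)·9 = 41/17.
Against Y this mix gives (8/17)·4 + (9/17)·1 = 41/17.
All of Column's active replies (X, Y) yield 41/17, and no column does worse for Row. The mix makes Column indifferent and guarantees 41/17, so it is optimal.

Yes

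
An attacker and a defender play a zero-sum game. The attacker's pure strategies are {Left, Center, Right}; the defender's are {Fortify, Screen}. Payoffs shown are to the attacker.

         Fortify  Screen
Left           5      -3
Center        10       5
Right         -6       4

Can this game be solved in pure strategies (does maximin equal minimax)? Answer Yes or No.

Row minima: Left → -3, Center → 5, Right → -6; maximin = 5.
Column maxima: Fortify → 10, Screen → 5; minimax = 5.
maximin = minimax = 5, so a saddle point exists.

Yes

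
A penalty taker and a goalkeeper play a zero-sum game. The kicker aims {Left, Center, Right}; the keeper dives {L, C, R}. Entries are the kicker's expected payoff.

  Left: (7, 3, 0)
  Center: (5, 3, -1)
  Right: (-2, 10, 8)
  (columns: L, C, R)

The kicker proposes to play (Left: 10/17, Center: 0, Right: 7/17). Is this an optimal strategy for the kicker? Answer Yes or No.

Against L this mix gives (10/17)·7 + (7/17)·(-2) = 56/17.
Against C this mix gives (10/17)·3 + (7/17)·10 = 100/17.
Against R this mix gives (10/17)·0 + (7/17)·8 = 56/17.
All of the keeper's active replies (L, R) yield 56/17, and no column does worse for the kicker. The mix makes the keeper indifferent and guarantees 56/17, so it is optimal.

Yes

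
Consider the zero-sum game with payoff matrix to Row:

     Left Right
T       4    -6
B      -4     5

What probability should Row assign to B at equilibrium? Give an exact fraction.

10/19

Row minima: T → -6, B → -4; maximin = -4.
Column maxima: Left → 4, Right → 5; minimax = 4.
-4 ≠ 4, so there is no saddle point; optimal play is mixed.
Let Row play T with probability p. Expected payoff against Left: 4p + (-4)(1−p) = 8p − 4; against Right: (-6)p + 5(1−p) = −11p + 5.
Setting these equal: 8p − 4 = −11p + 5 ⇒ 19p = 9 ⇒ p = 9/19, and the value is (8)·(9/19) − 4 = -4/19.
For Column: with q = P(Left), equating T's and B's payoffs gives 10q − 6 = −9q + 5 ⇒ q = 11/19.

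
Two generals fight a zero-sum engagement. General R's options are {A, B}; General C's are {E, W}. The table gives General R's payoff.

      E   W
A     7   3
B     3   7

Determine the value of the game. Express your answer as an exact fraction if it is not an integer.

5

Row minima: A → 3, B → 3; maximin = 3.
Column maxima: E → 7, W → 7; minimax = 7.
3 ≠ 7, so there is no saddle point; optimal play is mixed.
Let General R play A with probability p. Expected payoff against E: 7p + 3(1−p) = 4p + 3; against W: 3p + 7(1−p) = −4p + 7.
Setting these equal: 4p + 3 = −4p + 7 ⇒ 8p = 4 ⇒ p = 1/2, and the value is (4)·(1/2) + 3 = 5.
For General C: with q = P(E), equating A's and B's payoffs gives 4q + 3 = −4q + 7 ⇒ q = 1/2.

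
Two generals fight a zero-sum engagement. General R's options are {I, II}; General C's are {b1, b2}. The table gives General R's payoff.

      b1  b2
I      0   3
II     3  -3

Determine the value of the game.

1

Row minima: I → 0, II → -3; maximin = 0.
Column maxima: b1 → 3, b2 → 3; minimax = 3.
0 ≠ 3, so there is no saddle point; optimal play is mixed.
Let General R play I with probability p. Expected payoff against b1: 0p + 3(1−p) = −3p + 3; against b2: 3p + (-3)(1−p) = 6p − 3.
Setting these equal: −3p + 3 = 6p − 3 ⇒ −9p = -6 ⇒ p = 2/3, and the value is (-3)·(2/3) + 3 = 1.
For General C: with q = P(b1), equating I's and II's payoffs gives −3q + 3 = 6q − 3 ⇒ q = 2/3.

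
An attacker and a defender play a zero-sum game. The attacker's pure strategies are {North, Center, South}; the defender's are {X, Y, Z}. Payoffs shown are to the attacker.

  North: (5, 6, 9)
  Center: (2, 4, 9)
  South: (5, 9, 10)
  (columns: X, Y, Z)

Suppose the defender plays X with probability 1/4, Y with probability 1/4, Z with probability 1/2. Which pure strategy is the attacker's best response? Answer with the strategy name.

Expected payoff of North: (1/4)·5 + (1/4)·6 + (1/2)·9 = 29/4.
Expected payoff of Center: (1/4)·2 + (1/4)·4 + (1/2)·9 = 6.
Expected payoff of South: (1/4)·5 + (1/4)·9 + (1/2)·10 = 17/2.
The largest is 17/2, so the attacker's best response is South.

South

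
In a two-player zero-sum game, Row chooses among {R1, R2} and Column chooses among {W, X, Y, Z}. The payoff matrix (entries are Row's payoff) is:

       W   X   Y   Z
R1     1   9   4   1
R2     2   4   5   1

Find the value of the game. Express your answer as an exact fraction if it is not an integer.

1

Row minima: R1 → 1, R2 → 1; maximin = 1.
Column maxima: W → 2, X → 9, Y → 5, Z → 1; minimax = 1.
Since maximin = minimax = 1, there is a saddle point and the value is 1.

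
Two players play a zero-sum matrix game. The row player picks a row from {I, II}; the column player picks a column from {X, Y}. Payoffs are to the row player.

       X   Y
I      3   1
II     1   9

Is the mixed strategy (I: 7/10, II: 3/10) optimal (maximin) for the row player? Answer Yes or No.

No

Against X this mix gives (7/10)·3 + (3/10)·1 = 12/5.
Against Y this mix gives (7/10)·1 + (3/10)·9 = 17/5.
The column player will play X, holding the row player to 12/5. Shifting weight toward the row that does better against X would raise this floor (the equalizing mix achieves 13/5 against both X and Y), so the proposed strategy is not optimal.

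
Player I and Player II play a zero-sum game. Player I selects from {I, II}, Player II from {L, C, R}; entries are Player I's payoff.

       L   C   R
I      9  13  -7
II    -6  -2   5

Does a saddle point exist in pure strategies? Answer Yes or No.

Row minima: I → -7, II → -6; maximin = -6.
Column maxima: L → 9, C → 13, R → 5; minimax = 5.
-6 ≠ 5, so no pure-strategy equilibrium exists.

No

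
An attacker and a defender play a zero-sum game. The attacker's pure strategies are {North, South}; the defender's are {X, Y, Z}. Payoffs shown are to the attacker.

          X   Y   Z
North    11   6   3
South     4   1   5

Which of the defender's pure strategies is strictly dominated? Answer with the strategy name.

Y holds the attacker's payoff strictly below X in every row: 6 < 11, 1 < 4.
So X is strictly dominated for the defender.

X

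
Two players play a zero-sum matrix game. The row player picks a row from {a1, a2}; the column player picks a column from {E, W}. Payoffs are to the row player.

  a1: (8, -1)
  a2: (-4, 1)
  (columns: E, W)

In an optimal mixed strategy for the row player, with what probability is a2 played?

Row minima: a1 → -1, a2 → -4; maximin = -1.
Column maxima: E → 8, W → 1; minimax = 1.
-1 ≠ 1, so there is no saddle point; optimal play is mixed.
Let the row player play a1 with probability p. Expected payoff against E: 8p + (-4)(1−p) = 12p − 4; against W: (-1)p + 1(1−p) = −2p + 1.
Setting these equal: 12p − 4 = −2p + 1 ⇒ 14p = 5 ⇒ p = 5/14, and the value is (12)·(5/14) − 4 = 2/7.
For the column player: with q = P(E), equating a1's and a2's payoffs gives 9q − 1 = −5q + 1 ⇒ q = 1/7.

9/14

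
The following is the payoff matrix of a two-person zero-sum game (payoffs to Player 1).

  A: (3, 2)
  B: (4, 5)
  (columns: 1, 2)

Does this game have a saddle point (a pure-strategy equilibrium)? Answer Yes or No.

Row minima: A → 2, B → 4; maximin = 4.
Column maxima: 1 → 4, 2 → 5; minimax = 4.
maximin = minimax = 4, so a saddle point exists.

Yes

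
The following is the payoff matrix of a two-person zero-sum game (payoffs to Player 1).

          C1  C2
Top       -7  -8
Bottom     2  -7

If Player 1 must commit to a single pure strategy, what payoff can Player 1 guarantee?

-7

Row minima: Top → -8, Bottom → -7.
The best of these is -7.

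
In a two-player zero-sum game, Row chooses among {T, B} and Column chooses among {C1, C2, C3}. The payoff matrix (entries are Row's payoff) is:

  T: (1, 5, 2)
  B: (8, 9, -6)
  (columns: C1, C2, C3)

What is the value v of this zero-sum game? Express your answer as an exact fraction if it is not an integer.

Row minima: T → 1, B → -6; maximin = 1.
Column maxima: C1 → 8, C2 → 9, C3 → 2; minimax = 2.
1 ≠ 2, so there is no saddle point; optimal play is mixed.
C2 is strictly dominated by C1 (it gives Row strictly more in every row), so Column never plays it.
On the remaining 2×2 (T, B vs C1, C3):
Let Row play T with probability p. Expected payoff against C1: 1p + 8(1−p) = −7p + 8; against C3: 2p + (-6)(1−p) = 8p − 6.
Setting these equal: −7p + 8 = 8p − 6 ⇒ −15p = -14 ⇒ p = 14/15, and the value is (-7)·(14/15) + 8 = 22/15.
For Column: with q = P(C1), equating T's and B's payoffs gives −q + 2 = 14q − 6 ⇒ q = 8/15.

22/15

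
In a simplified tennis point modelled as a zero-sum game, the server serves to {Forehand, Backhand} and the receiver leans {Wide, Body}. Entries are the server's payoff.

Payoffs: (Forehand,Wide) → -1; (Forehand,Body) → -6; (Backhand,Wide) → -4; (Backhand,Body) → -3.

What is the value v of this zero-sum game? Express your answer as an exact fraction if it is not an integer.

-7/2

Row minima: Forehand → -6, Backhand → -4; maximin = -4.
Column maxima: Wide → -1, Body → -3; minimax = -3.
-4 ≠ -3, so there is no saddle point; optimal play is mixed.
Let the server play Forehand with probability p. Expected payoff against Wide: (-1)p + (-4)(1−p) = 3p − 4; against Body: (-6)p + (-3)(1−p) = −3p − 3.
Setting these equal: 3p − 4 = −3p − 3 ⇒ 6p = 1 ⇒ p = 1/6, and the value is (3)·(1/6) − 4 = -7/2.
For the receiver: with q = P(Wide), equating Forehand's and Backhand's payoffs gives 5q − 6 = −q − 3 ⇒ q = 1/2.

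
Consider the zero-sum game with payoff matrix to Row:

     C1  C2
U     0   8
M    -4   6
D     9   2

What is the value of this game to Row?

Row minima: U → 0, M → -4, D → 2; maximin = 2.
Column maxima: C1 → 9, C2 → 8; minimax = 8.
2 ≠ 8, so there is no saddle point; optimal play is mixed.
M is strictly dominated by U, so Row never plays it.
On the remaining 2×2 (U, D vs C1, C2):
Let Row play U with probability p. Expected payoff against C1: 0p + 9(1−p) = −9p + 9; against C2: 8p + 2(1−p) = 6p + 2.
Setting these equal: −9p + 9 = 6p + 2 ⇒ −15p = -7 ⇒ p = 7/15, and the value is (-9)·(7/15) + 9 = 24/5.
For Column: with q = P(C1), equating U's and D's payoffs gives −8q + 8 = 7q + 2 ⇒ q = 2/5.

24/5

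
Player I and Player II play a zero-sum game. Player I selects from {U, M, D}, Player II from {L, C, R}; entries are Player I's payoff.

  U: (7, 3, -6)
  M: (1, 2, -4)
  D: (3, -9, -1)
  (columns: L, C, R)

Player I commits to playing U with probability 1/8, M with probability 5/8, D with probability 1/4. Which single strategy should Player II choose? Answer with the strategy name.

R

If Player II plays L, Player I's expected payoff is (1/8)·7 + (5/8)·1 + (1/4)·3 = 9/4.
If Player II plays C, Player I's expected payoff is (1/8)·3 + (5/8)·2 + (1/4)·(-9) = -5/8.
If Player II plays R, Player I's expected payoff is (1/8)·(-6) + (5/8)·(-4) + (1/4)·(-1) = -7/2.
Player II minimizes Player I's payoff; the smallest is -7/2, so the best response is R.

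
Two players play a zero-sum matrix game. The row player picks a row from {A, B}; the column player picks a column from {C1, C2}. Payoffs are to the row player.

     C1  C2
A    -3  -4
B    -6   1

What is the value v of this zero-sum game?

Row minima: A → -4, B → -6; maximin = -4.
Column maxima: C1 → -3, C2 → 1; minimax = -3.
-4 ≠ -3, so there is no saddle point; optimal play is mixed.
Let the row player play A with probability p. Expected payoff against C1: (-3)p + (-6)(1−p) = 3p − 6; against C2: (-4)p + 1(1−p) = −5p + 1.
Setting these equal: 3p − 6 = −5p + 1 ⇒ 8p = 7 ⇒ p = 7/8, and the value is (3)·(7/8) − 6 = -27/8.
For the column player: with q = P(C1), equating A's and B's payoffs gives q − 4 = −7q + 1 ⇒ q = 5/8.

-27/8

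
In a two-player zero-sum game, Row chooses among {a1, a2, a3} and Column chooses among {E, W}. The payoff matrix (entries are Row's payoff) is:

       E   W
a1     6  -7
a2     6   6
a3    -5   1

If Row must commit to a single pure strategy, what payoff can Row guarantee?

6

Row minima: a1 → -7, a2 → 6, a3 → -5.
The best of these is 6.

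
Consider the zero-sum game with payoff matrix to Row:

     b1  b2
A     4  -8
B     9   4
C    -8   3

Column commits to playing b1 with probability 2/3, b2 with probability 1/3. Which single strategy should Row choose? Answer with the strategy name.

B

Expected payoff of A: (2/3)·4 + (1/3)·(-8) = 0.
Expected payoff of B: (2/3)·9 + (1/3)·4 = 22/3.
Expected payoff of C: (2/3)·(-8) + (1/3)·3 = -13/3.
The largest is 22/3, so Row's best response is B.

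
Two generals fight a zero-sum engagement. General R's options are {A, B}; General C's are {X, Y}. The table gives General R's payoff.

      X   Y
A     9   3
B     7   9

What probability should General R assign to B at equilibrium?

3/4

Row minima: A → 3, B → 7; maximin = 7.
Column maxima: X → 9, Y → 9; minimax = 9.
7 ≠ 9, so there is no saddle point; optimal play is mixed.
Let General R play A with probability p. Expected payoff against X: 9p + 7(1−p) = 2p + 7; against Y: 3p + 9(1−p) = −6p + 9.
Setting these equal: 2p + 7 = −6p + 9 ⇒ 8p = 2 ⇒ p = 1/4, and the value is (2)·(1/4) + 7 = 15/2.
For General C: with q = P(X), equating A's and B's payoffs gives 6q + 3 = −2q + 9 ⇒ q = 3/4.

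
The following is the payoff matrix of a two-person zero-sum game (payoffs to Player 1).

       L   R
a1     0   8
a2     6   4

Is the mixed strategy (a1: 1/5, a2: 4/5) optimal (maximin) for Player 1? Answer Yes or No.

Against L this mix gives (1/5)·0 + (4/5)·6 = 24/5.
Against R this mix gives (1/5)·8 + (4/5)·4 = 24/5.
All of Player 2's active replies (L, R) yield 24/5, and no column does worse for Player 1. The mix makes Player 2 indifferent and guarantees 24/5, so it is optimal.

Yes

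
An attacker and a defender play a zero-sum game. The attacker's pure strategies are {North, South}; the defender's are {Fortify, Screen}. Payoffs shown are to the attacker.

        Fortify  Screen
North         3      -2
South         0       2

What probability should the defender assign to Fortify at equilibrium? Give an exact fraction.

Row minima: North → -2, South → 0; maximin = 0.
Column maxima: Fortify → 3, Screen → 2; minimax = 2.
0 ≠ 2, so there is no saddle point; optimal play is mixed.
Let the attacker play North with probability p. Expected payoff against Fortify: 3p + 0(1−p) = 3p; against Screen: (-2)p + 2(1−p) = −4p + 2.
Setting these equal: 3p = −4p + 2 ⇒ 7p = 2 ⇒ p = 2/7, and the value is (3)·(2/7) = 6/7.
For the defender: with q = P(Fortify), equating North's and South's payoffs gives 5q − 2 = −2q + 2 ⇒ q = 4/7.

4/7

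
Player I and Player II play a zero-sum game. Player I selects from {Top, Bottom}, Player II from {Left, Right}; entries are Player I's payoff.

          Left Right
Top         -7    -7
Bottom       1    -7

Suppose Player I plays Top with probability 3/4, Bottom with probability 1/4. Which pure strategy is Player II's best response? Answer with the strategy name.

If Player II plays Left, Player I's expected payoff is (3/4)·(-7) + (1/4)·1 = -5.
If Player II plays Right, Player I's expected payoff is (3/4)·(-7) + (1/4)·(-7) = -7.
Player II minimizes Player I's payoff; the smallest is -7, so the best response is Right.

Right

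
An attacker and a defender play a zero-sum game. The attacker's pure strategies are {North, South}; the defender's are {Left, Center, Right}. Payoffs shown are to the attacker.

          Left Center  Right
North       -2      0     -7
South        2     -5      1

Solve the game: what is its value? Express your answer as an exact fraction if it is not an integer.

Row minima: North → -7, South → -5; maximin = -5.
Column maxima: Left → 2, Center → 0, Right → 1; minimax = 0.
-5 ≠ 0, so there is no saddle point; optimal play is mixed.
Left is strictly dominated by Right (it gives the attacker strictly more in every row), so the defender never plays it.
On the remaining 2×2 (North, South vs Center, Right):
Let the attacker play North with probability p. Expected payoff against Center: 0p + (-5)(1−p) = 5p − 5; against Right: (-7)p + 1(1−p) = −8p + 1.
Setting these equal: 5p − 5 = −8p + 1 ⇒ 13p = 6 ⇒ p = 6/13, and the value is (5)·(6/13) − 5 = -35/13.
For the defender: with q = P(Center), equating North's and South's payoffs gives 7q − 7 = −6q + 1 ⇒ q = 8/13.

-35/13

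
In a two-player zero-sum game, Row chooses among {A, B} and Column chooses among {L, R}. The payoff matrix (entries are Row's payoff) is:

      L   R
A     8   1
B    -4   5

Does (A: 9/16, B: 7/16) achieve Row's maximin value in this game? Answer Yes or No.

Yes

Against L this mix gives (9/16)·8 + (7/16)·(-4) = 11/4.
Against R this mix gives (9/16)·1 + (7/16)·5 = 11/4.
All of Column's active replies (L, R) yield 11/4, and no column does worse for Row. The mix makes Column indifferent and guarantees 11/4, so it is optimal.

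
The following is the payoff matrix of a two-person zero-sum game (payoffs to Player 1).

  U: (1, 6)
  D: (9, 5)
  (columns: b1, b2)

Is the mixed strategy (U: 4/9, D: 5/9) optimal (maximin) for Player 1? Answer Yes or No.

Yes

Against b1 this mix gives (4/9)·1 + (5/9)·9 = 49/9.
Against b2 this mix gives (4/9)·6 + (5/9)·5 = 49/9.
All of Player 2's active replies (b1, b2) yield 49/9, and no column does worse for Player 1. The mix makes Player 2 indifferent and guarantees 49/9, so it is optimal.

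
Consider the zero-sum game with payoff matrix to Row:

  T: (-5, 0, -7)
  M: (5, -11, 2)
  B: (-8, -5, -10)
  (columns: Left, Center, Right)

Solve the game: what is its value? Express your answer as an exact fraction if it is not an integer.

-77/20

Row minima: T → -7, M → -11, B → -10; maximin = -7.
Column maxima: Left → 5, Center → 0, Right → 2; minimax = 0.
-7 ≠ 0, so there is no saddle point; optimal play is mixed.
B is strictly dominated by T, so Row never plays it.
Left is strictly dominated by Right (it gives Row strictly more in every row), so Column never plays it.
On the remaining 2×2 (T, M vs Center, Right):
Let Row play T with probability p. Expected payoff against Center: 0p + (-11)(1−p) = 11p − 11; against Right: (-7)p + 2(1−p) = −9p + 2.
Setting these equal: 11p − 11 = −9p + 2 ⇒ 20p = 13 ⇒ p = 13/20, and the value is (11)·(13/20) − 11 = -77/20.
For Column: with q = P(Center), equating T's and M's payoffs gives 7q − 7 = −13q + 2 ⇒ q = 9/20.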